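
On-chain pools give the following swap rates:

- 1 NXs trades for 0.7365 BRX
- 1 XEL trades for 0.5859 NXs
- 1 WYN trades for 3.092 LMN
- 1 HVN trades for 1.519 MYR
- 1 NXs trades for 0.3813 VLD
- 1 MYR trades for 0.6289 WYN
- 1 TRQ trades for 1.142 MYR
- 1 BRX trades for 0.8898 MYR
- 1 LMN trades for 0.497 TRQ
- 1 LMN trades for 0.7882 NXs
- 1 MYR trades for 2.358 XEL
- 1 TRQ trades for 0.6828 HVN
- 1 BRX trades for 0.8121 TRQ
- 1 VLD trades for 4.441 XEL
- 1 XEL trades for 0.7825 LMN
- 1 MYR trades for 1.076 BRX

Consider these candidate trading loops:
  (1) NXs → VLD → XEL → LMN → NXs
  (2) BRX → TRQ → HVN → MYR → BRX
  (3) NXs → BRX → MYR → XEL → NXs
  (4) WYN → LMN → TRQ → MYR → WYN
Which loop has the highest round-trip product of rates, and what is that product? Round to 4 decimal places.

1.1037

(1) 0.3813 × 4.441 × 0.7825 × 0.7882 = 1.04440
(2) 0.8121 × 0.6828 × 1.519 × 1.076 = 0.90630
(3) 0.7365 × 0.8898 × 2.358 × 0.5859 = 0.90538
(4) 3.092 × 0.497 × 1.142 × 0.6289 = 1.10368
Highest is cycle (4) at 1.1037 (>1, arbitrage).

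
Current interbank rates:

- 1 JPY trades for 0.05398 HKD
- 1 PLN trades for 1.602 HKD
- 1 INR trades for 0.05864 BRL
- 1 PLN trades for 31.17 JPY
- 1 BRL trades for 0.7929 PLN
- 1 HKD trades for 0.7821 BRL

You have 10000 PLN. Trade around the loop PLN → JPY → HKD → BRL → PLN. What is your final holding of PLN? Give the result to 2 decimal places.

10433.99

10000 PLN × 31.17 = 311700 JPY
311700 JPY × 0.05398 = 16825.566 HKD
16825.566 HKD × 0.7821 = 13159.2751686 BRL
13159.2751686 BRL × 0.7929 = 10433.98928118294 PLN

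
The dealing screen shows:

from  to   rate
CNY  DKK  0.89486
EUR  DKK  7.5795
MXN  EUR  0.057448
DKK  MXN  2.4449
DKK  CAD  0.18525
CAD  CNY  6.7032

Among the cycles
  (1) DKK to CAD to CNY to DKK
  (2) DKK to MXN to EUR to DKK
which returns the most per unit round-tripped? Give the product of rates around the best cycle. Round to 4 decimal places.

(1) 0.18525 × 6.7032 × 0.89486 = 1.11121
(2) 2.4449 × 0.057448 × 7.5795 = 1.06458
Highest is cycle (1) at 1.1112 (>1, arbitrage).

1.1112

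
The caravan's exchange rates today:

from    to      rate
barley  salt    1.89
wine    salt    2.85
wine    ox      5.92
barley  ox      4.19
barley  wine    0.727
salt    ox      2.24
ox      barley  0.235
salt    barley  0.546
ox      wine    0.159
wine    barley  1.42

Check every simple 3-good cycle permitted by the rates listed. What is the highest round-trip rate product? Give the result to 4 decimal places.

barley→wine→salt→barley: 0.727 × 2.85 × 0.546 = 1.13128
salt→ox→wine→salt: 2.24 × 0.159 × 2.85 = 1.01506
barley→wine→ox→barley: 0.727 × 5.92 × 0.235 = 1.01140
barley→salt→ox→barley: 1.89 × 2.24 × 0.235 = 0.99490
barley→ox→wine→barley: 4.19 × 0.159 × 1.42 = 0.94602
Maximum is barley→wine→salt→barley at 1.1313; arbitrage exists.

1.1313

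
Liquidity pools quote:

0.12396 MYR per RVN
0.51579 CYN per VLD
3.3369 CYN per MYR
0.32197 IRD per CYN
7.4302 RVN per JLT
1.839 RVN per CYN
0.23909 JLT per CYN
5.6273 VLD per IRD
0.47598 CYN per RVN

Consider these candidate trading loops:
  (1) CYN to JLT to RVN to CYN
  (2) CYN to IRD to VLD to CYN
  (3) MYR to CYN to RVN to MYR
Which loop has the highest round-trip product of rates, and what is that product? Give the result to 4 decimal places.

0.9345

(1) 0.23909 × 7.4302 × 0.47598 = 0.84557
(2) 0.32197 × 5.6273 × 0.51579 = 0.93452
(3) 3.3369 × 1.839 × 0.12396 = 0.76069
Highest is cycle (2) at 0.9345 (≤1, no arbitrage).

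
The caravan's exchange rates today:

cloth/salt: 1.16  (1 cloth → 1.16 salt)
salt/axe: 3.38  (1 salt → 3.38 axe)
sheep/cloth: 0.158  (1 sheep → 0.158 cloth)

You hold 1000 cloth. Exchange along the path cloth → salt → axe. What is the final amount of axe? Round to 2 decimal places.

3920.80

1000 cloth × 1.16 = 1160 salt
1160 salt × 3.38 = 3920.8 axe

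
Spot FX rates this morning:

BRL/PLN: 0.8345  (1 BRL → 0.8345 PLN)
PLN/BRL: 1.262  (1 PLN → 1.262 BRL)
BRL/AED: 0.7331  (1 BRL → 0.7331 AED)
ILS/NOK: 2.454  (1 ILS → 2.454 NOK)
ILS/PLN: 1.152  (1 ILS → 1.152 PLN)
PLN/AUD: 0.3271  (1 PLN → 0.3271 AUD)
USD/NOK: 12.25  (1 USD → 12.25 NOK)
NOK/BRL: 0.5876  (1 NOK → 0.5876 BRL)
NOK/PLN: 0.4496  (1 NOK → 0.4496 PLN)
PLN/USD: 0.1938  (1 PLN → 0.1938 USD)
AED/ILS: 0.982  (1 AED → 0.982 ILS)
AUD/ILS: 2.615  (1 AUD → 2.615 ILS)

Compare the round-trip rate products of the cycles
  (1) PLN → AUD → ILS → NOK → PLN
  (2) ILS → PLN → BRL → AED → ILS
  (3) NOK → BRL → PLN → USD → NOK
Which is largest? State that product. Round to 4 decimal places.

(1) 0.3271 × 2.615 × 2.454 × 0.4496 = 0.94374
(2) 1.152 × 1.262 × 0.7331 × 0.982 = 1.04661
(3) 0.5876 × 0.8345 × 0.1938 × 12.25 = 1.16412
Highest is cycle (3) at 1.1641 (>1, arbitrage).

1.1641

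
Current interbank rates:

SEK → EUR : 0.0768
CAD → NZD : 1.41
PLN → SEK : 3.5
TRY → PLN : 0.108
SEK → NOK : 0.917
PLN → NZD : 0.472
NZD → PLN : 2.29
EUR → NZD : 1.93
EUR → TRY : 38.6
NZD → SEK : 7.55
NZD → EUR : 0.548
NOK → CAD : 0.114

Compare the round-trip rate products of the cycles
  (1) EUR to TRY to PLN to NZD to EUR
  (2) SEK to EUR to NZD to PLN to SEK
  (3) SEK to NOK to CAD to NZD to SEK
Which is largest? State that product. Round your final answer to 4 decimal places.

1.1880

(1) 38.6 × 0.108 × 0.472 × 0.548 = 1.07829
(2) 0.0768 × 1.93 × 2.29 × 3.5 = 1.18802
(3) 0.917 × 0.114 × 1.41 × 7.55 = 1.11286
Highest is cycle (2) at 1.1880 (>1, arbitrage).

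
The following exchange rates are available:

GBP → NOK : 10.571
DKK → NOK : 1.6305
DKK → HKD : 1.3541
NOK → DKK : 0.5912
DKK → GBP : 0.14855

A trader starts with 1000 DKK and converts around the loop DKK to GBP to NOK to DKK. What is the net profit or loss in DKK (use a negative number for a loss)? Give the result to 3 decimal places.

1000 DKK × 0.14855 = 148.55 GBP
148.55 GBP × 10.571 = 1570.32205 NOK
1570.32205 NOK × 0.5912 = 928.37439596 DKK
Net change: 928.37439596 − 1000 = -71.62560404 DKK

-71.626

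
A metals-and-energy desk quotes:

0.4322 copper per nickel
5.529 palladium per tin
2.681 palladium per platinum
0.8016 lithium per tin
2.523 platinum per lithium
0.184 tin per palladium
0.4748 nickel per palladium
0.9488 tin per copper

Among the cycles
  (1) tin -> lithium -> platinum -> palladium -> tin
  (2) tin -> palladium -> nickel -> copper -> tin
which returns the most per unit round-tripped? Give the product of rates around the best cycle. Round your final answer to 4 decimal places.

1.0765

(1) 0.8016 × 2.523 × 2.681 × 0.184 = 0.99768
(2) 5.529 × 0.4748 × 0.4322 × 0.9488 = 1.07651
Highest is cycle (2) at 1.0765 (>1, arbitrage).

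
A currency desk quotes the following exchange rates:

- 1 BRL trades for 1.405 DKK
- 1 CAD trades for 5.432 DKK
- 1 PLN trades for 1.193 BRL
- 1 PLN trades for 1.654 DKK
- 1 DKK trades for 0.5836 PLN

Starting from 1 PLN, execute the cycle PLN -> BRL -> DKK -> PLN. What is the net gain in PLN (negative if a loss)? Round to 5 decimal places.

-0.02179

1 PLN × 1.193 = 1.193 BRL
1.193 BRL × 1.405 = 1.676165 DKK
1.676165 DKK × 0.5836 = 0.978209894 PLN
Net change: 0.978209894 − 1 = -0.021790106 PLN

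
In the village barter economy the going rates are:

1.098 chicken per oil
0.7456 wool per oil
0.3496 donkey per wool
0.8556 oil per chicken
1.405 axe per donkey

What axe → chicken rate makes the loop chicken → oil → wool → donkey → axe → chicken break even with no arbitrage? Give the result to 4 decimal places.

3.1914

Known legs of the cycle: 0.8556 × 0.7456 × 0.3496 × 1.405 = 0.31334619360768
For no arbitrage the full-cycle product must be 1, so the missing rate is 1 / 0.31334619360768 ≈ 3.191358.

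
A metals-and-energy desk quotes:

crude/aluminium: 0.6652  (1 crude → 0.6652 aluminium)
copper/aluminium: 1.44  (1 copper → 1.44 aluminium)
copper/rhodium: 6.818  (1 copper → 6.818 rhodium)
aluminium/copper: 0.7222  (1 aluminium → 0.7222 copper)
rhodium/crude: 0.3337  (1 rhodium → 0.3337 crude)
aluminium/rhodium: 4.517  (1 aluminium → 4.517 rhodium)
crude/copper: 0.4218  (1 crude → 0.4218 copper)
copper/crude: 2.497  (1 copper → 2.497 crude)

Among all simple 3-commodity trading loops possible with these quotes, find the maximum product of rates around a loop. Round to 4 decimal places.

1.1996

copper→crude→aluminium→copper: 2.497 × 0.6652 × 0.7222 = 1.19958
crude→aluminium→rhodium→crude: 0.6652 × 4.517 × 0.3337 = 1.00267
copper→rhodium→crude→copper: 6.818 × 0.3337 × 0.4218 = 0.95967
Maximum is copper→crude→aluminium→copper at 1.1996; arbitrage exists.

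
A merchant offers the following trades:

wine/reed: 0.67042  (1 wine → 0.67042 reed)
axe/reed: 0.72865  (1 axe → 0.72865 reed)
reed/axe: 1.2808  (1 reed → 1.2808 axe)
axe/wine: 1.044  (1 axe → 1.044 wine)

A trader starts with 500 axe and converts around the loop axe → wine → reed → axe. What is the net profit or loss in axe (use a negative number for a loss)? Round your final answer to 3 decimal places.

500 axe × 1.044 = 522 wine
522 wine × 0.67042 = 349.95924 reed
349.95924 reed × 1.2808 = 448.227794592 axe
Net change: 448.227794592 − 500 = -51.772205408 axe

-51.772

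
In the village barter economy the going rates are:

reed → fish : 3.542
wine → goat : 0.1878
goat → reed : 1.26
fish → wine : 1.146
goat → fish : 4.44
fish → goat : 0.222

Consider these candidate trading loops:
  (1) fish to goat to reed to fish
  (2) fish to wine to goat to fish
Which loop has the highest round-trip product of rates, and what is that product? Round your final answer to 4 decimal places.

(1) 0.222 × 1.26 × 3.542 = 0.99077
(2) 1.146 × 0.1878 × 4.44 = 0.95557
Highest is cycle (1) at 0.9908 (≤1, no arbitrage).

0.9908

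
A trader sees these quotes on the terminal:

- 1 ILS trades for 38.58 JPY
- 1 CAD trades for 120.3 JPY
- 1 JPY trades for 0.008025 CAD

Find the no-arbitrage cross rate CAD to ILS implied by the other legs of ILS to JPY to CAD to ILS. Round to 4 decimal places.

Known legs of the cycle: 38.58 × 0.008025 = 0.3096045
For no arbitrage the full-cycle product must be 1, so the missing rate is 1 / 0.3096045 ≈ 3.229927.

3.2299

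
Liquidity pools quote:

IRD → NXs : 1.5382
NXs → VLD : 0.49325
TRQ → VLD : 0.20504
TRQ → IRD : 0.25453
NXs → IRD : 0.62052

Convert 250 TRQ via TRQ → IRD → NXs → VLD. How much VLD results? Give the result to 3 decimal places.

250 TRQ × 0.25453 = 63.6325 IRD
63.6325 IRD × 1.5382 = 97.8795115 NXs
97.8795115 NXs × 0.49325 = 48.279069047375 VLD

48.279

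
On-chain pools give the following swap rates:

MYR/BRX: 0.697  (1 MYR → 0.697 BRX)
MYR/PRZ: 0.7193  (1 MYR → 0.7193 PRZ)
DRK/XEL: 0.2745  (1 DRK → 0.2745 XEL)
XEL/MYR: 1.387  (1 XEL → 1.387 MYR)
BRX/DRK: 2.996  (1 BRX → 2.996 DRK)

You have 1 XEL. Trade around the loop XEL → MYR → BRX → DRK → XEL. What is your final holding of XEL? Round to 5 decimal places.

0.79505

1 XEL × 1.387 = 1.387 MYR
1.387 MYR × 0.697 = 0.966739 BRX
0.966739 BRX × 2.996 = 2.896350044 DRK
2.896350044 DRK × 0.2745 = 0.795048087078 XEL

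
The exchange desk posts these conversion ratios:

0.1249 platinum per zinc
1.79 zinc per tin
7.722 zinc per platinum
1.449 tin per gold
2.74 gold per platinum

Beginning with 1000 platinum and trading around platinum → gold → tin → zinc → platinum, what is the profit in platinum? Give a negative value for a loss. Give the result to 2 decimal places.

1000 platinum × 2.74 = 2740 gold
2740 gold × 1.449 = 3970.26 tin
3970.26 tin × 1.79 = 7106.7654 zinc
7106.7654 zinc × 0.1249 = 887.63499846 platinum
Net change: 887.63499846 − 1000 = -112.36500154 platinum

-112.37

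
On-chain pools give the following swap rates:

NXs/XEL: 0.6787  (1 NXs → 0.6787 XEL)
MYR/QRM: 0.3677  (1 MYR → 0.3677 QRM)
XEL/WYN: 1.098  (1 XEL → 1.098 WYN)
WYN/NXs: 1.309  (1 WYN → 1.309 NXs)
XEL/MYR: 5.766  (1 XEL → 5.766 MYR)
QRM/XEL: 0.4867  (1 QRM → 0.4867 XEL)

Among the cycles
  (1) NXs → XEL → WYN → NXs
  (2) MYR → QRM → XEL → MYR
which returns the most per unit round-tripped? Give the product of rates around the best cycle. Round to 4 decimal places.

1.0319

(1) 0.6787 × 1.098 × 1.309 = 0.97548
(2) 0.3677 × 0.4867 × 5.766 = 1.03188
Highest is cycle (2) at 1.0319 (>1, arbitrage).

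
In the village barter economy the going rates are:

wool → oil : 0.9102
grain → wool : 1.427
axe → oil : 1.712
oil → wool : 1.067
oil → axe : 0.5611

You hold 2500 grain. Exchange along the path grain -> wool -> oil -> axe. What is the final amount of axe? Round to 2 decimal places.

1821.97

2500 grain × 1.427 = 3567.5 wool
3567.5 wool × 0.9102 = 3247.1385 oil
3247.1385 oil × 0.5611 = 1821.96941235 axe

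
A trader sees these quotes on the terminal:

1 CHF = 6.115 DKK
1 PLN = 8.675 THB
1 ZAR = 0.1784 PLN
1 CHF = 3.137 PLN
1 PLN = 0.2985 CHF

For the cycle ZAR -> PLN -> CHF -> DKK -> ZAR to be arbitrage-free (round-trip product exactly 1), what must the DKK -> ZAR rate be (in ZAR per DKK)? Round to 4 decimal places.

3.0709

Known legs of the cycle: 0.1784 × 0.2985 × 6.115 = 0.325638426
For no arbitrage the full-cycle product must be 1, so the missing rate is 1 / 0.325638426 ≈ 3.070891.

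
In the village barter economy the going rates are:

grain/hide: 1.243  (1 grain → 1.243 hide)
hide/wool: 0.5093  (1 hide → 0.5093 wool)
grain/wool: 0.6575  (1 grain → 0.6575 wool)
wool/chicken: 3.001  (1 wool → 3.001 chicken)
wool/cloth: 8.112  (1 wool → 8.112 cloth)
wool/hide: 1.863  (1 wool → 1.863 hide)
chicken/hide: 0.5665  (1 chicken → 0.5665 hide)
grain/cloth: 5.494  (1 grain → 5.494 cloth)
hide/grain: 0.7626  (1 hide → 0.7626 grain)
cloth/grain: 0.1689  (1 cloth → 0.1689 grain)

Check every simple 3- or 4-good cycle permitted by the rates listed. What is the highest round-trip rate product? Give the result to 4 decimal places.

hide→grain→wool→hide: 0.7626 × 0.6575 × 1.863 = 0.93413
grain→wool→cloth→grain: 0.6575 × 8.112 × 0.1689 = 0.90085
hide→wool→cloth→grain→hide: 0.5093 × 8.112 × 0.1689 × 1.243 = 0.86737
hide→wool→chicken→hide: 0.5093 × 3.001 × 0.5665 = 0.86584
hide→grain→wool→chicken→hide: 0.7626 × 0.6575 × 3.001 × 0.5665 = 0.85243
Maximum is hide→grain→wool→hide at 0.9341; no arbitrage — every cycle loses value.

0.9341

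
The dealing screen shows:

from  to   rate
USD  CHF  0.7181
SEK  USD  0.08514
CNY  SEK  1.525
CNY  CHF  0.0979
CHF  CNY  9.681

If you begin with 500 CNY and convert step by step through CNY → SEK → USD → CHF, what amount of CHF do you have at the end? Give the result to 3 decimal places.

500 CNY × 1.525 = 762.5 SEK
762.5 SEK × 0.08514 = 64.91925 USD
64.91925 USD × 0.7181 = 46.618513425 CHF

46.619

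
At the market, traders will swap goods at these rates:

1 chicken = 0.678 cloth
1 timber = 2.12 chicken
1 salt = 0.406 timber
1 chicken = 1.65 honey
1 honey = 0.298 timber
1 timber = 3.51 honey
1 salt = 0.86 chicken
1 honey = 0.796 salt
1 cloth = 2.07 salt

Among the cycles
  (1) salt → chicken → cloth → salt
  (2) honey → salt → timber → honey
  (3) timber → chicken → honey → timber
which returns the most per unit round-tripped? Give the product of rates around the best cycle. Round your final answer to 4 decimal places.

(1) 0.86 × 0.678 × 2.07 = 1.20698
(2) 0.796 × 0.406 × 3.51 = 1.13435
(3) 2.12 × 1.65 × 0.298 = 1.04240
Highest is cycle (1) at 1.2070 (>1, arbitrage).

1.2070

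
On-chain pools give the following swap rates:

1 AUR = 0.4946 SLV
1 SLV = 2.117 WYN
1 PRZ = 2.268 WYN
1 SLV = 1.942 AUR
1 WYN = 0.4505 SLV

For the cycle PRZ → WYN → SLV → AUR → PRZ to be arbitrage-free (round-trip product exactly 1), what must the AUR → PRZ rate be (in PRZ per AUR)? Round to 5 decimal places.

Known legs of the cycle: 2.268 × 0.4505 × 1.942 = 1.984207428
For no arbitrage the full-cycle product must be 1, so the missing rate is 1 / 1.984207428 ≈ 0.5039796.

0.50398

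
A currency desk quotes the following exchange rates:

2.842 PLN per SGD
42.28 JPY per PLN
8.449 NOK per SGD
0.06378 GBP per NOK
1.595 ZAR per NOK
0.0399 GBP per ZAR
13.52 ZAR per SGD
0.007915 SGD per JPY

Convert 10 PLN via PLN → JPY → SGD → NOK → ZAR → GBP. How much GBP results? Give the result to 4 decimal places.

1.7994

10 PLN × 42.28 = 422.8 JPY
422.8 JPY × 0.007915 = 3.346462 SGD
3.346462 SGD × 8.449 = 28.274257438 NOK
28.274257438 NOK × 1.595 = 45.09744061361 ZAR
45.09744061361 ZAR × 0.0399 = 1.799387880483039 GBP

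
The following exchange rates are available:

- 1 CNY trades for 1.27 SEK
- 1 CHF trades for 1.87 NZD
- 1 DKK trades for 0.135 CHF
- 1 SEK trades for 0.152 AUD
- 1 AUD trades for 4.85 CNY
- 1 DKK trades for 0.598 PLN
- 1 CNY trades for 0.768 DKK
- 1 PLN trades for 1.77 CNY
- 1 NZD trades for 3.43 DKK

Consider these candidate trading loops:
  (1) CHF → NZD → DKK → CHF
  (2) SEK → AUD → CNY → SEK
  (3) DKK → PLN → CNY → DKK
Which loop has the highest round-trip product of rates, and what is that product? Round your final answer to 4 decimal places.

0.9362

(1) 1.87 × 3.43 × 0.135 = 0.86590
(2) 0.152 × 4.85 × 1.27 = 0.93624
(3) 0.598 × 1.77 × 0.768 = 0.81290
Highest is cycle (2) at 0.9362 (≤1, no arbitrage).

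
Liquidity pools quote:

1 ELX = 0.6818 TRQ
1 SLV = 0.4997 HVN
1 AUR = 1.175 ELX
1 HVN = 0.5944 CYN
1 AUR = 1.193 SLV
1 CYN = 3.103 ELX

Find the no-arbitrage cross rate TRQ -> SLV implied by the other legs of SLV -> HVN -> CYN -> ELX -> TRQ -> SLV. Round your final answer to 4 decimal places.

Known legs of the cycle: 0.4997 × 0.5944 × 3.103 × 0.6818 = 0.628386610558672
For no arbitrage the full-cycle product must be 1, so the missing rate is 1 / 0.628386610558672 ≈ 1.591377.

1.5914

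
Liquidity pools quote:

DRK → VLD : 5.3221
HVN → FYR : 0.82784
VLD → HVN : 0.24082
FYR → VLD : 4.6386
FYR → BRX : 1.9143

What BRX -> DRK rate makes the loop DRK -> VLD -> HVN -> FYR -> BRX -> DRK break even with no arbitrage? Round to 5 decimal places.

Known legs of the cycle: 5.3221 × 0.24082 × 0.82784 × 1.9143 = 2.031103193196377664
For no arbitrage the full-cycle product must be 1, so the missing rate is 1 / 2.031103193196377664 ≈ 0.4923433.

0.49234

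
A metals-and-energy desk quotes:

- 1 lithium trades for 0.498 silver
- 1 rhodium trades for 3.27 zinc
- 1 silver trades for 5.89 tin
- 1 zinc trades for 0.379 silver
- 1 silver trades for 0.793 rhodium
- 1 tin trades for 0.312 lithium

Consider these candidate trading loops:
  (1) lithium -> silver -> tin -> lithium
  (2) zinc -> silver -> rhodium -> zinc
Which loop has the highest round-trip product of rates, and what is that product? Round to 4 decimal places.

0.9828

(1) 0.498 × 5.89 × 0.312 = 0.91516
(2) 0.379 × 0.793 × 3.27 = 0.98279
Highest is cycle (2) at 0.9828 (≤1, no arbitrage).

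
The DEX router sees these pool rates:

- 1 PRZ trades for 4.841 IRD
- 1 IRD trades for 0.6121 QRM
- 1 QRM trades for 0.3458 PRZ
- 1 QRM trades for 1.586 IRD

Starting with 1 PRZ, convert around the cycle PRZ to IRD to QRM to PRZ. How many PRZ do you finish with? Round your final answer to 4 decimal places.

1.0247

1 PRZ × 4.841 = 4.841 IRD
4.841 IRD × 0.6121 = 2.9631761 QRM
2.9631761 QRM × 0.3458 = 1.02466629538 PRZ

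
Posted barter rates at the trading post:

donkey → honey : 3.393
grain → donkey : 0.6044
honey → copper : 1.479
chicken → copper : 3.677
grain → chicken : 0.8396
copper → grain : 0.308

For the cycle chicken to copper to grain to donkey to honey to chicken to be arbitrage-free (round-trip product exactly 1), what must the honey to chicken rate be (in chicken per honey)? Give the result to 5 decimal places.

0.43057

Known legs of the cycle: 3.677 × 0.308 × 0.6044 × 3.393 = 2.3224836306672
For no arbitrage the full-cycle product must be 1, so the missing rate is 1 / 2.3224836306672 ≈ 0.4305735.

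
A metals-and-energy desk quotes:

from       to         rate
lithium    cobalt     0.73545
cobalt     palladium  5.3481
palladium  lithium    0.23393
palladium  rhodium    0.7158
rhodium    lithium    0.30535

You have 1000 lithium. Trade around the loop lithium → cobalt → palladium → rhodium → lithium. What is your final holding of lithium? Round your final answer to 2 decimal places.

1000 lithium × 0.73545 = 735.45 cobalt
735.45 cobalt × 5.3481 = 3933.260145 palladium
3933.260145 palladium × 0.7158 = 2815.427611791 rhodium
2815.427611791 rhodium × 0.30535 = 859.69082126038185 lithium

859.69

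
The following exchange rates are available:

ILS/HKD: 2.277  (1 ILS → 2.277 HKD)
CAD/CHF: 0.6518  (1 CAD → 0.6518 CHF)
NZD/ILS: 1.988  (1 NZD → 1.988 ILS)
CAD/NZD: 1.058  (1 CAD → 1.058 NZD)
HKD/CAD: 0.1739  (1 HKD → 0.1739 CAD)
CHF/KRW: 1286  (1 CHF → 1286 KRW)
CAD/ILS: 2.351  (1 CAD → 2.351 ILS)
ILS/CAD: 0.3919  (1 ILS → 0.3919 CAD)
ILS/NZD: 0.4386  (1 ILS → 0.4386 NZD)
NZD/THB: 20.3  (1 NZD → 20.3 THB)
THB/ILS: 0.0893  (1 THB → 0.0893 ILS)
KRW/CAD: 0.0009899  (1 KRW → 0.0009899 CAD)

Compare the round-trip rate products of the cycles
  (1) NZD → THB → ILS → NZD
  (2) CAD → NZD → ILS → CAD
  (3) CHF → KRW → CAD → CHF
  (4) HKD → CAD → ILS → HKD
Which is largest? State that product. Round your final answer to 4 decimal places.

(1) 20.3 × 0.0893 × 0.4386 = 0.79509
(2) 1.058 × 1.988 × 0.3919 = 0.82428
(3) 1286 × 0.0009899 × 0.6518 = 0.82975
(4) 0.1739 × 2.351 × 2.277 = 0.93093
Highest is cycle (4) at 0.9309 (≤1, no arbitrage).

0.9309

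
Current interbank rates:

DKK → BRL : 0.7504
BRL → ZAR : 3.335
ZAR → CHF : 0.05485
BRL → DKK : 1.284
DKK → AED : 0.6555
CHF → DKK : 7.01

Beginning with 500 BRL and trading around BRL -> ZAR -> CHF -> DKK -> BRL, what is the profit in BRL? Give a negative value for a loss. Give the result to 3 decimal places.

500 BRL × 3.335 = 1667.5 ZAR
1667.5 ZAR × 0.05485 = 91.462375 CHF
91.462375 CHF × 7.01 = 641.15124875 DKK
641.15124875 DKK × 0.7504 = 481.119897062 BRL
Net change: 481.119897062 − 500 = -18.880102938 BRL

-18.880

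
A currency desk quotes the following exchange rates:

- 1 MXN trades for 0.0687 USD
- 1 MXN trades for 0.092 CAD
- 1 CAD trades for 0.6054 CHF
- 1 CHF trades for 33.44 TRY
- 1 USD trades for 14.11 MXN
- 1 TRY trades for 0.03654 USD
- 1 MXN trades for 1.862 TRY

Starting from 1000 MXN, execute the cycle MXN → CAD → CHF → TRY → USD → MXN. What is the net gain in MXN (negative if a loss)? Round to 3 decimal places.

-39.733

1000 MXN × 0.092 = 92 CAD
92 CAD × 0.6054 = 55.6968 CHF
55.6968 CHF × 33.44 = 1862.500992 TRY
1862.500992 TRY × 0.03654 = 68.05578624768 USD
68.05578624768 USD × 14.11 = 960.2671439547648 MXN
Net change: 960.2671439547648 − 1000 = -39.7328560452352 MXN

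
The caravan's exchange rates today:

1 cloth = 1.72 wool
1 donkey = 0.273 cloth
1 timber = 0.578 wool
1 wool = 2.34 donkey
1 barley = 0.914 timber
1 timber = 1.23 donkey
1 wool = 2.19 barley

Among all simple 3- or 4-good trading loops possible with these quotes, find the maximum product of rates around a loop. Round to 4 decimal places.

1.1570

barley→timber→wool→barley: 0.914 × 0.578 × 2.19 = 1.15696
cloth→wool→donkey→cloth: 1.72 × 2.34 × 0.273 = 1.09877
Maximum is barley→timber→wool→barley at 1.1570; arbitrage exists.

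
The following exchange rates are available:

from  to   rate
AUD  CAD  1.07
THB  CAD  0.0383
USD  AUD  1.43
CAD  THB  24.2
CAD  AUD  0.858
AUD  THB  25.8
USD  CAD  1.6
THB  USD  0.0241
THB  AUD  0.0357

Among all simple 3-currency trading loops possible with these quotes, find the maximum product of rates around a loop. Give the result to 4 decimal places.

0.9332

CAD→THB→USD→CAD: 24.2 × 0.0241 × 1.6 = 0.93315
AUD→CAD→THB→AUD: 1.07 × 24.2 × 0.0357 = 0.92442
AUD→THB→USD→AUD: 25.8 × 0.0241 × 1.43 = 0.88915
AUD→THB→CAD→AUD: 25.8 × 0.0383 × 0.858 = 0.84782
Maximum is CAD→THB→USD→CAD at 0.9332; no arbitrage — every cycle loses value.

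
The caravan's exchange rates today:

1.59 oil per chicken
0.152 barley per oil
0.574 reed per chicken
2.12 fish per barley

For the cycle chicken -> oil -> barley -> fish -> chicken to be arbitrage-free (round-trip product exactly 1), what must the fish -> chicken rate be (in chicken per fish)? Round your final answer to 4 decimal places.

Known legs of the cycle: 1.59 × 0.152 × 2.12 = 0.5123616
For no arbitrage the full-cycle product must be 1, so the missing rate is 1 / 0.5123616 ≈ 1.951747.

1.9517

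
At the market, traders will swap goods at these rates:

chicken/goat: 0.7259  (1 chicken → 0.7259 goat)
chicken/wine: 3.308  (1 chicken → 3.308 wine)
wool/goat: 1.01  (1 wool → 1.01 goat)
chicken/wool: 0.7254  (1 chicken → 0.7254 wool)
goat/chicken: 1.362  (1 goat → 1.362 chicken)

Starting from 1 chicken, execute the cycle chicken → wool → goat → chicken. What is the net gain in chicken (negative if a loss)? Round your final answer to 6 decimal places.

1 chicken × 0.7254 = 0.7254 wool
0.7254 wool × 1.01 = 0.732654 goat
0.732654 goat × 1.362 = 0.997874748 chicken
Net change: 0.997874748 − 1 = -0.002125252 chicken

-0.002125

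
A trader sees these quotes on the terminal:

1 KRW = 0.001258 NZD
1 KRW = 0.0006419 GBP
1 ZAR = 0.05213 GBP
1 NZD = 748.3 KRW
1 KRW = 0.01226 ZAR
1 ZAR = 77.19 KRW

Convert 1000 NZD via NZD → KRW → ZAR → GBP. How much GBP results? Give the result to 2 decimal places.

478.25

1000 NZD × 748.3 = 748300 KRW
748300 KRW × 0.01226 = 9174.158 ZAR
9174.158 ZAR × 0.05213 = 478.24885654 GBP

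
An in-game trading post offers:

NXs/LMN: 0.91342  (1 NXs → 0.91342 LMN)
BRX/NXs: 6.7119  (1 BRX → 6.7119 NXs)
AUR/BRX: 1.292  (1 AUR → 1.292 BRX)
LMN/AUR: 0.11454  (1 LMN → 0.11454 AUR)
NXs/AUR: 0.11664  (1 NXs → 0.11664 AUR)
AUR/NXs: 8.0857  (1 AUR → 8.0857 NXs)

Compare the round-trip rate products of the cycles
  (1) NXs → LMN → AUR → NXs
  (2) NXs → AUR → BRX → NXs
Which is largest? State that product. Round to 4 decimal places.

(1) 0.91342 × 0.11454 × 8.0857 = 0.84595
(2) 0.11664 × 1.292 × 6.7119 = 1.01148
Highest is cycle (2) at 1.0115 (>1, arbitrage).

1.0115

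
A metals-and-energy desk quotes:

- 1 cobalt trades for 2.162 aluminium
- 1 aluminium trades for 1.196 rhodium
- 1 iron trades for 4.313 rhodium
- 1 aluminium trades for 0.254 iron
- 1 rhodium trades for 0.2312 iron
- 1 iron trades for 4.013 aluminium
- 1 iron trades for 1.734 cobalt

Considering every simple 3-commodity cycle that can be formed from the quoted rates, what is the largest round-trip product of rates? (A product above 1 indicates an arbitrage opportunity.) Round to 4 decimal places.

1.1097

iron→aluminium→rhodium→iron: 4.013 × 1.196 × 0.2312 = 1.10966
iron→cobalt→aluminium→iron: 1.734 × 2.162 × 0.254 = 0.95222
Maximum is iron→aluminium→rhodium→iron at 1.1097; arbitrage exists.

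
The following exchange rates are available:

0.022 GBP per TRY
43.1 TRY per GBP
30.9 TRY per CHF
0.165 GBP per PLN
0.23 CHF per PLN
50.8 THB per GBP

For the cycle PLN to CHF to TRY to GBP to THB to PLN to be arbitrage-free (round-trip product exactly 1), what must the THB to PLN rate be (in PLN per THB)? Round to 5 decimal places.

0.12590

Known legs of the cycle: 0.23 × 30.9 × 0.022 × 50.8 = 7.9427832
For no arbitrage the full-cycle product must be 1, so the missing rate is 1 / 7.9427832 ≈ 0.1259005.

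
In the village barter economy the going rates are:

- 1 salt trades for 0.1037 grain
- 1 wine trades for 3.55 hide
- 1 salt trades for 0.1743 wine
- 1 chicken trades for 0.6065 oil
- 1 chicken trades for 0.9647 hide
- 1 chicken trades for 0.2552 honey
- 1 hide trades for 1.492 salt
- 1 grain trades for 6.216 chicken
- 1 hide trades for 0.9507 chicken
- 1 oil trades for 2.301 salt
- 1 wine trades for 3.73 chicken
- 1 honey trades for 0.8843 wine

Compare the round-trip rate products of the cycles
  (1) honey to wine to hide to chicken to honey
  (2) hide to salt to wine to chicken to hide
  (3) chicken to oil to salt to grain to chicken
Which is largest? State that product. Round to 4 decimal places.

0.9358

(1) 0.8843 × 3.55 × 0.9507 × 0.2552 = 0.76164
(2) 1.492 × 0.1743 × 3.73 × 0.9647 = 0.93577
(3) 0.6065 × 2.301 × 0.1037 × 6.216 = 0.89957
Highest is cycle (2) at 0.9358 (≤1, no arbitrage).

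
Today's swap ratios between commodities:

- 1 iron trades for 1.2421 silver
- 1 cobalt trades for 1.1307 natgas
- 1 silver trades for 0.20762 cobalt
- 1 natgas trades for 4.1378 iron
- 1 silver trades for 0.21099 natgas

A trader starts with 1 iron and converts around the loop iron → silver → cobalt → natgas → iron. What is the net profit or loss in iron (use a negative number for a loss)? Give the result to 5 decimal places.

0.20654

1 iron × 1.2421 = 1.2421 silver
1.2421 silver × 0.20762 = 0.257884802 cobalt
0.257884802 cobalt × 1.1307 = 0.2915903456214 natgas
0.2915903456214 natgas × 4.1378 = 1.20654253211222892 iron
Net change: 1.20654253211222892 − 1 = 0.20654253211222892 iron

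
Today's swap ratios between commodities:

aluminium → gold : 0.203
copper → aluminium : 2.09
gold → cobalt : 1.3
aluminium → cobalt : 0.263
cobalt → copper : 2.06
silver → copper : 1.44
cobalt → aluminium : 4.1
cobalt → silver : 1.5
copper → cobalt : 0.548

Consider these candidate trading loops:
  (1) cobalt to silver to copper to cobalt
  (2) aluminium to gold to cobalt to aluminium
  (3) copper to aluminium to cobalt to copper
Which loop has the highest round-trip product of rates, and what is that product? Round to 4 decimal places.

(1) 1.5 × 1.44 × 0.548 = 1.18368
(2) 0.203 × 1.3 × 4.1 = 1.08199
(3) 2.09 × 0.263 × 2.06 = 1.13232
Highest is cycle (1) at 1.1837 (>1, arbitrage).

1.1837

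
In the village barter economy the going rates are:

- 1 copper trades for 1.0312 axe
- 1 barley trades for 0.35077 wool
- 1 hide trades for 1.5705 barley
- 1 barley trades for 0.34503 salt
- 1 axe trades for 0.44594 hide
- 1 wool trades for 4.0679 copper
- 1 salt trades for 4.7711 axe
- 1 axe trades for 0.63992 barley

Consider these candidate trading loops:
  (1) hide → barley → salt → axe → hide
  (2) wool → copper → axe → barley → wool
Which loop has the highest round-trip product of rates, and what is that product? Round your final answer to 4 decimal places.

1.1529

(1) 1.5705 × 0.34503 × 4.7711 × 0.44594 = 1.15289
(2) 4.0679 × 1.0312 × 0.63992 × 0.35077 = 0.94159
Highest is cycle (1) at 1.1529 (>1, arbitrage).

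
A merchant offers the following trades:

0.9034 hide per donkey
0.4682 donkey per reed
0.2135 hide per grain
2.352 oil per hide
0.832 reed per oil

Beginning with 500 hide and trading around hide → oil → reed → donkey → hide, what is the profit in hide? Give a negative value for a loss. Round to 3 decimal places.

500 hide × 2.352 = 1176 oil
1176 oil × 0.832 = 978.432 reed
978.432 reed × 0.4682 = 458.1018624 donkey
458.1018624 donkey × 0.9034 = 413.84922249216 hide
Net change: 413.84922249216 − 500 = -86.15077750784 hide

-86.151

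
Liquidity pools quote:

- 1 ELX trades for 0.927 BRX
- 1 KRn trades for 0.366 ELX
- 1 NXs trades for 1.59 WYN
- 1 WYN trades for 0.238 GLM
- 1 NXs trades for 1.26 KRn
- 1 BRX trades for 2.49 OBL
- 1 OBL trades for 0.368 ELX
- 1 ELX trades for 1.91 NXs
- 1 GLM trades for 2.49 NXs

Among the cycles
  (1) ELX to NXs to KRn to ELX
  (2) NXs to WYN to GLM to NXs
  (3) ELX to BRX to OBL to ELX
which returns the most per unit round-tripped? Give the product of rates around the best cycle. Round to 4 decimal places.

0.9423

(1) 1.91 × 1.26 × 0.366 = 0.88082
(2) 1.59 × 0.238 × 2.49 = 0.94227
(3) 0.927 × 2.49 × 0.368 = 0.84943
Highest is cycle (2) at 0.9423 (≤1, no arbitrage).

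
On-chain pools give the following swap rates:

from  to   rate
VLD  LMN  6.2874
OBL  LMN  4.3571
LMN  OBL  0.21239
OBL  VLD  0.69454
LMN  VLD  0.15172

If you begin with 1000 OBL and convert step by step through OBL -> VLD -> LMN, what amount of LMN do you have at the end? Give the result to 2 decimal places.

1000 OBL × 0.69454 = 694.54 VLD
694.54 VLD × 6.2874 = 4366.850796 LMN

4366.85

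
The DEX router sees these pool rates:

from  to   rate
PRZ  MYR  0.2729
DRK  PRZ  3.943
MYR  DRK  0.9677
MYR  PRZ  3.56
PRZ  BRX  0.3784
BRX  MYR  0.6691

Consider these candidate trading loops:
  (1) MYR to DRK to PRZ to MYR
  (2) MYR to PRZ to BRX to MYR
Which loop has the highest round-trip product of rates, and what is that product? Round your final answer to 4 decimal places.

1.0413

(1) 0.9677 × 3.943 × 0.2729 = 1.04129
(2) 3.56 × 0.3784 × 0.6691 = 0.90135
Highest is cycle (1) at 1.0413 (>1, arbitrage).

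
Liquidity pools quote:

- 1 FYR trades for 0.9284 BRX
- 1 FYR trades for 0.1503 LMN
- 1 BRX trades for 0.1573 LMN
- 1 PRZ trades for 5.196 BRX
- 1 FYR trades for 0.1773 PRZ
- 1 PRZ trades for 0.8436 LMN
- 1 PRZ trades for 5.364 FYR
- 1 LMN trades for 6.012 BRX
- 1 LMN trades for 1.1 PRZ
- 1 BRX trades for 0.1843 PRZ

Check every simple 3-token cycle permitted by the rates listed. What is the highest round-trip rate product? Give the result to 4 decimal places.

0.9347

BRX→PRZ→LMN→BRX: 0.1843 × 0.8436 × 6.012 = 0.93472
BRX→PRZ→FYR→BRX: 0.1843 × 5.364 × 0.9284 = 0.91780
BRX→LMN→PRZ→BRX: 0.1573 × 1.1 × 5.196 = 0.89906
PRZ→FYR→LMN→PRZ: 5.364 × 0.1503 × 1.1 = 0.88683
Maximum is BRX→PRZ→LMN→BRX at 0.9347; no arbitrage — every cycle loses value.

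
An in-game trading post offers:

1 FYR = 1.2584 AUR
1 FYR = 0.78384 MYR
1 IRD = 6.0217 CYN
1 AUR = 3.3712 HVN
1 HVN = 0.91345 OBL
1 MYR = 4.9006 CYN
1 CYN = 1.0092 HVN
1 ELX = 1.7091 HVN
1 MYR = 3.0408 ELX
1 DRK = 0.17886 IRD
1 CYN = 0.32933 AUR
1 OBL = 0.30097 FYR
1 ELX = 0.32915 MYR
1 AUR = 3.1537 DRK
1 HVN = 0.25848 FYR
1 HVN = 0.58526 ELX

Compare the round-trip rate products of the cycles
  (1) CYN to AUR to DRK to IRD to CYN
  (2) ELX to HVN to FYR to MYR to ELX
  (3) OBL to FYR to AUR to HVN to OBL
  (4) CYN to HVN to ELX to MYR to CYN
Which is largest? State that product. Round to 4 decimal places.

1.1663

(1) 0.32933 × 3.1537 × 0.17886 × 6.0217 = 1.11862
(2) 1.7091 × 0.25848 × 0.78384 × 3.0408 = 1.05295
(3) 0.30097 × 1.2584 × 3.3712 × 0.91345 = 1.16630
(4) 1.0092 × 0.58526 × 0.32915 × 4.9006 = 0.95273
Highest is cycle (3) at 1.1663 (>1, arbitrage).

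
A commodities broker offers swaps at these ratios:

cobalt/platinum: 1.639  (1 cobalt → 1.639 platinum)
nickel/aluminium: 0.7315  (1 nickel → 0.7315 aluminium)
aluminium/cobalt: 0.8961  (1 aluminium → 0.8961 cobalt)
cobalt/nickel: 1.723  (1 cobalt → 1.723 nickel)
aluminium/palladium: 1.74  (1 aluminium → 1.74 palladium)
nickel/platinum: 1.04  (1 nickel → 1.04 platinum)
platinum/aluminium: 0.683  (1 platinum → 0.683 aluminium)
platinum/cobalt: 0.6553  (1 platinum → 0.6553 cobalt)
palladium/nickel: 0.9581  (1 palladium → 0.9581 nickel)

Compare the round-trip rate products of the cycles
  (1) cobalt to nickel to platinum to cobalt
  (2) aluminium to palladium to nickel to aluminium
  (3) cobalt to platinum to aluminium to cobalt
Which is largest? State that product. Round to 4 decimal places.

(1) 1.723 × 1.04 × 0.6553 = 1.17425
(2) 1.74 × 0.9581 × 0.7315 = 1.21948
(3) 1.639 × 0.683 × 0.8961 = 1.00313
Highest is cycle (2) at 1.2195 (>1, arbitrage).

1.2195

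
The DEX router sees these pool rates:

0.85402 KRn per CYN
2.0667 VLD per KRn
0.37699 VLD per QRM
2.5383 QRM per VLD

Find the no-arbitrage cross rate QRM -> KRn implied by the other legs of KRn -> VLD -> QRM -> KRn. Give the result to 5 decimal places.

0.19062

Known legs of the cycle: 2.0667 × 2.5383 = 5.24590461
For no arbitrage the full-cycle product must be 1, so the missing rate is 1 / 5.24590461 ≈ 0.1906249.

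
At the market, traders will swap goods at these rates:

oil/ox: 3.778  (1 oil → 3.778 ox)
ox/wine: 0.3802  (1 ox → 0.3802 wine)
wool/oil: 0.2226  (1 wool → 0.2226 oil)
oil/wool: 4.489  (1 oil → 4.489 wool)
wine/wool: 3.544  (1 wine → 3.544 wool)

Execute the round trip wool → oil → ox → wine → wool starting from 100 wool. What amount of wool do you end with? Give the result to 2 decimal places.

113.32

100 wool × 0.2226 = 22.26 oil
22.26 oil × 3.778 = 84.09828 ox
84.09828 ox × 0.3802 = 31.974166056 wine
31.974166056 wine × 3.544 = 113.316444502464 wool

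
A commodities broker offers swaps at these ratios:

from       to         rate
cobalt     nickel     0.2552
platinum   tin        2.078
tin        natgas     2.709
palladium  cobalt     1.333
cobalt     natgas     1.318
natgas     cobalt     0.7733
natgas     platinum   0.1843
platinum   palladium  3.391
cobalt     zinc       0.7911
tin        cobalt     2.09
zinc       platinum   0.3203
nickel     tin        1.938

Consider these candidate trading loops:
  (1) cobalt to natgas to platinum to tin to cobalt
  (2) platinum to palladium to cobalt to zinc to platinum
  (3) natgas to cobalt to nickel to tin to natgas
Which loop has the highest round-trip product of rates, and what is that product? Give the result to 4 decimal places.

(1) 1.318 × 0.1843 × 2.078 × 2.09 = 1.05495
(2) 3.391 × 1.333 × 0.7911 × 0.3203 = 1.14537
(3) 0.7733 × 0.2552 × 1.938 × 2.709 = 1.03608
Highest is cycle (2) at 1.1454 (>1, arbitrage).

1.1454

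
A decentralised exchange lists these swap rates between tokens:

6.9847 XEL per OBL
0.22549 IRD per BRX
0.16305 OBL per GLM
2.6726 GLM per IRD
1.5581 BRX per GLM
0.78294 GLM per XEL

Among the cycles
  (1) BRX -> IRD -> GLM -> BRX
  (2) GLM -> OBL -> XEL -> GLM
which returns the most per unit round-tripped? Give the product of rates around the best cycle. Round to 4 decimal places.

0.9390

(1) 0.22549 × 2.6726 × 1.5581 = 0.93898
(2) 0.16305 × 6.9847 × 0.78294 = 0.89166
Highest is cycle (1) at 0.9390 (≤1, no arbitrage).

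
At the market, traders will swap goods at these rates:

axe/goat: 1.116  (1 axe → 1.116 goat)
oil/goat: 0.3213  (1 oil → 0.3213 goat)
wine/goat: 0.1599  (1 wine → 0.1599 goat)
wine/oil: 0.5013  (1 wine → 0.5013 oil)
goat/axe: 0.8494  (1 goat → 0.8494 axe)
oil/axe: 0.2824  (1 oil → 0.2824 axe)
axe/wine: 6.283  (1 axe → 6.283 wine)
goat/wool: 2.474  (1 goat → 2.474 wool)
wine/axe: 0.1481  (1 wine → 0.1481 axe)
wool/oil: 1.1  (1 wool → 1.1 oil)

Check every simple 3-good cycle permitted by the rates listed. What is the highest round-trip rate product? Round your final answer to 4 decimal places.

0.8895

oil→axe→wine→oil: 0.2824 × 6.283 × 0.5013 = 0.88947
goat→wool→oil→goat: 2.474 × 1.1 × 0.3213 = 0.87439
goat→axe→wine→goat: 0.8494 × 6.283 × 0.1599 = 0.85335
Maximum is oil→axe→wine→oil at 0.8895; no arbitrage — every cycle loses value.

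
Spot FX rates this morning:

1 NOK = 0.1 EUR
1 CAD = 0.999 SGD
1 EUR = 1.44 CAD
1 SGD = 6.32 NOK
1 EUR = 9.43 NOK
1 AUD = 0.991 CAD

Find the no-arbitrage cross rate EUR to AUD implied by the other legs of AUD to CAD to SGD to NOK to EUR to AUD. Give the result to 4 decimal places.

Known legs of the cycle: 0.991 × 0.999 × 6.32 × 0.1 = 0.625685688
For no arbitrage the full-cycle product must be 1, so the missing rate is 1 / 0.625685688 ≈ 1.598247.

1.5982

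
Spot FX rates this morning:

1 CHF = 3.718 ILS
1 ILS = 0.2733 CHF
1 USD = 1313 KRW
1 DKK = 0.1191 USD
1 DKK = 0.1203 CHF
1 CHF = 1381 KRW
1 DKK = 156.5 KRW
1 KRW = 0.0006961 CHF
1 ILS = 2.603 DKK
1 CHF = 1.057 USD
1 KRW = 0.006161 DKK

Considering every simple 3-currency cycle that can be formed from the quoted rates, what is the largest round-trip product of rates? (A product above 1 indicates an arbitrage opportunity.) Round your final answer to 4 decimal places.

1.1643

CHF→ILS→DKK→CHF: 3.718 × 2.603 × 0.1203 = 1.16426
CHF→KRW→DKK→CHF: 1381 × 0.006161 × 0.1203 = 1.02355
CHF→USD→KRW→CHF: 1.057 × 1313 × 0.0006961 = 0.96608
KRW→DKK→USD→KRW: 0.006161 × 0.1191 × 1313 = 0.96345
Maximum is CHF→ILS→DKK→CHF at 1.1643; arbitrage exists.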